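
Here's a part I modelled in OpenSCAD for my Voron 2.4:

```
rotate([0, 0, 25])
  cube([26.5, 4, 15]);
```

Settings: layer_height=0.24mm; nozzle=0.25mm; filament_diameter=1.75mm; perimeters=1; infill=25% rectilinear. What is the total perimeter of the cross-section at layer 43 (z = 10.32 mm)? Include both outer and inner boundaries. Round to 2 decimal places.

61.00 mm

At z = 10.32 mm: the cube is present — its section is the full 26.5×4 rectangle (perimeter 61.00 mm); (rotated 25° about Z; rotation is an isometry so areas/perimeters/island counts are preserved). Overall, the cross-section is a single solid region. Total boundary length (outer) = 61.00 mm.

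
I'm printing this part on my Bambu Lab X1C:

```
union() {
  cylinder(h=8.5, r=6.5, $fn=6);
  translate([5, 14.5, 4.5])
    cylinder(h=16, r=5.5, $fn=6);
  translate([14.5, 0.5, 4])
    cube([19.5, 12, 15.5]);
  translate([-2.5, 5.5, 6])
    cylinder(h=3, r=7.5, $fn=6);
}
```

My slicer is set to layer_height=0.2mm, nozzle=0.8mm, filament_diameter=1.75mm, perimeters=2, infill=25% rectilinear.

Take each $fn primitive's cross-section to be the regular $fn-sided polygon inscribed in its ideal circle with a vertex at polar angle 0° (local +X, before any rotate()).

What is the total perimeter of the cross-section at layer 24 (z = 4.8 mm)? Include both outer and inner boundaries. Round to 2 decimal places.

135.00 mm

At z = 4.8 mm: the cylinder: section is a regular 6-gon, circumradius r=6.5 (perimeter = 2·6·6.500·sin(180°/6) = 39.00 mm); the cylinder at (5, 14.5): section is a regular 6-gon, circumradius r=5.5 (perimeter = 2·6·5.500·sin(180°/6) = 33.00 mm); the cube at (14.5, 0.5) (footprint 19.5×12) is included at this height (perimeter 63.00 mm); the cylinder at (-2.5, 5.5) does not reach this height (z outside [6, 9]); Merging all regions: the 3 present regions are separate (no shared area or edge), so areas and boundary lengths simply add and each stays a separate island — boundary = 135.00 mm. Overall, the cross-section has 3 separate islands. Total boundary length (outer) = 135.00 mm.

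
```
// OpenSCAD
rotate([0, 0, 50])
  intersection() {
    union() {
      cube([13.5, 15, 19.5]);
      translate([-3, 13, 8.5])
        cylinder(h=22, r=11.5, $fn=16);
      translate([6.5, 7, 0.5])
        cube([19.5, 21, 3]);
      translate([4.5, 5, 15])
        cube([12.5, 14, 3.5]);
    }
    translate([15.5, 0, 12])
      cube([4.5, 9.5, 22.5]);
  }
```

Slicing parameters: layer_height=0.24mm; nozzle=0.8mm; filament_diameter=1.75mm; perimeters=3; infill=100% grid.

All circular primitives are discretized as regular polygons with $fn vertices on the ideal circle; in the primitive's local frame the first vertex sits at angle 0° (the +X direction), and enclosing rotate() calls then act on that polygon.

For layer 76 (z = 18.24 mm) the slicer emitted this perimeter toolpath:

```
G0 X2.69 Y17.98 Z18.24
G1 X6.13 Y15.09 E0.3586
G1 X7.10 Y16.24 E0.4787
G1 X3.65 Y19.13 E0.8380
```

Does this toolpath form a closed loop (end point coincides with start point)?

no

Start point (G0): (2.69, 17.98). End point (last G1): the path does not return to the start — open.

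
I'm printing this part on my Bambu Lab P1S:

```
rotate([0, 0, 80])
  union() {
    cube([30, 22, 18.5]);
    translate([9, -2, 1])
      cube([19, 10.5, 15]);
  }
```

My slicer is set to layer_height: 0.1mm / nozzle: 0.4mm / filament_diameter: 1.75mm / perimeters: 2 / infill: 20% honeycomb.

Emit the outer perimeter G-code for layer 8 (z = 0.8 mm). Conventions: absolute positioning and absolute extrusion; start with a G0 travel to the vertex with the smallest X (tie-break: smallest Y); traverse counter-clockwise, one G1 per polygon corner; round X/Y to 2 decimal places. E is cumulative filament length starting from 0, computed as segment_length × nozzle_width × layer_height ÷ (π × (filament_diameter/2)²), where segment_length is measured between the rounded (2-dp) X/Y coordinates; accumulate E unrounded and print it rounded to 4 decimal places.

G0 X-21.67 Y3.82 Z0.80
G1 X0.00 Y0.00 E0.3659
G1 X5.21 Y29.54 E0.8648
G1 X-16.46 Y33.36 E1.2307
G1 X-21.67 Y3.82 E1.7295

At z = 0.8 mm: the cube (footprint 30×22) is included at this height; the cube at (9, -2) is absent (z outside [1, 16]); Taking the union: only the 30×22 cube is present, so the union is just that shape — 1 connected region; (rotated 80° about Z; rotation is an isometry so areas/perimeters/island counts are preserved). The outline is a single polygon with 4 vertices. Extrusion per mm of travel: 0.4 × 0.1 / (π × 0.875²) = 0.016630. Accumulating E over each segment gives final E = 1.7295.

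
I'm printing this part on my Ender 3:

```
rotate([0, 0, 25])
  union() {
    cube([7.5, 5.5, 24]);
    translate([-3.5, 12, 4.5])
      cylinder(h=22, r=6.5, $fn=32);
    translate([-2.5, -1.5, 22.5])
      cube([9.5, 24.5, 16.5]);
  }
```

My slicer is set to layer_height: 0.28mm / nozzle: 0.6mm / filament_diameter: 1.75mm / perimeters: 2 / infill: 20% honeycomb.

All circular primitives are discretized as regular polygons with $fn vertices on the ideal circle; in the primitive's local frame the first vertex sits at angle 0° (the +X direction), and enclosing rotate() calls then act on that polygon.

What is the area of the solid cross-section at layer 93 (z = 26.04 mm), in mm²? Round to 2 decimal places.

At z = 26.04 mm: the cube is absent (z outside [0, 24]); the r=6.5 cylinder at (-3.5, 12) gives a regular 32-gon of circumradius 6.5 (constant along its height) (area = (32/2)·6.500²·sin(360°/32) = 131.88 mm²); the 9.5×24.5 cube at (-2.5, -1.5) contributes its full rectangle (area 232.75 mm²); Taking the union: the regions partially overlap — summed areas 364.63 mm² minus the doubly-counted overlap 53.04 mm² gives 311.59 mm² — area = 311.59 mm²; (rotated 25° about Z; rotation is an isometry so areas/perimeters/island counts are preserved). Overall, the cross-section is a single solid region. Net area = 311.59 mm².

311.59 mm²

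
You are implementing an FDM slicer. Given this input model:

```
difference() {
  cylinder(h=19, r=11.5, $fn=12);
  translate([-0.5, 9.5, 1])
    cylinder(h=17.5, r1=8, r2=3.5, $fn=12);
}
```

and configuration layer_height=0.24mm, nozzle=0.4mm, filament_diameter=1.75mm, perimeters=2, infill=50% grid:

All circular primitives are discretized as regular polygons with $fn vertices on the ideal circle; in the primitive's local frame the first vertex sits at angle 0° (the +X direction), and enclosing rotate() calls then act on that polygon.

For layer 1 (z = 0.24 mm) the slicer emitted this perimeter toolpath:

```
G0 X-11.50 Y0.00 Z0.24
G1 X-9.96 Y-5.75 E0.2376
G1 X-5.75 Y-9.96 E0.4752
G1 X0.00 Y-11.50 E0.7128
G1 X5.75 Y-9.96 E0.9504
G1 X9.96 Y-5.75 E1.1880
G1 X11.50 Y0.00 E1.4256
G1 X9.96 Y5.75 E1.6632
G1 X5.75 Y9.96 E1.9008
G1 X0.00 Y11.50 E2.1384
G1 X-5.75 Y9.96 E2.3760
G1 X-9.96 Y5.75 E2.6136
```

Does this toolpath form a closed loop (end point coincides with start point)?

Start point (G0): (-11.50, 0.00). End point (last G1): the path does not return to the start — open.

no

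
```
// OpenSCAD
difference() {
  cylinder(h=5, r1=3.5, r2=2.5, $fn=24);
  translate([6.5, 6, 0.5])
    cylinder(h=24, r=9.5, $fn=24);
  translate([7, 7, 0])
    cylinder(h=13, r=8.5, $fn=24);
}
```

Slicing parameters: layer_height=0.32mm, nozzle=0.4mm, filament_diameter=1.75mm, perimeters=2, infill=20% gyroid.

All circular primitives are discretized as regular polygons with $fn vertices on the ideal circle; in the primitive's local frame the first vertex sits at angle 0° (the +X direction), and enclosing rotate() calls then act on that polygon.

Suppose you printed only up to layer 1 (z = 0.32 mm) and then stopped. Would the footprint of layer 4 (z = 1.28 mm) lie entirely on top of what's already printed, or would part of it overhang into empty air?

entirely on top

Compare the two slices. At z = 0.32: the cone: at t=0.064 of its height the radius interpolates to r₁+(r₂−r₁)t = 3.436, giving a regular 24-gon of that circumradius (area = (24/2)·3.436²·sin(360°/24) = 36.67 mm²); the cylinder at (6.5, 6) is not intersected at this z (z outside [0.5, 24.5]); the r=8.5 cylinder at (7, 7) gives a regular 24-gon of circumradius 8.5 (constant along its height) (area = (24/2)·8.500²·sin(360°/24) = 224.40 mm²); Taking the first minus the rest: starting from the cone (36.67 mm²), the r=8.5 cylinder at (7, 7) partially overlaps it — only the 7.72 mm² overlap (of its 224.40 mm²) is removed, clipping the outline — area = 28.95 mm². At z = 1.28: the cone contributes a regular 24-gon of circumradius 3.244 (interpolated between r1=3.5 and r2=2.5 at t=0.256) (area = (24/2)·3.244²·sin(360°/24) = 32.68 mm²); the r=9.5 cylinder at (6.5, 6) gives a regular 24-gon of circumradius 9.5 (constant along its height) (area = (24/2)·9.500²·sin(360°/24) = 280.30 mm²); the r=8.5 cylinder at (7, 7) gives a regular 24-gon of circumradius 8.5 (constant along its height) (area = (24/2)·8.500²·sin(360°/24) = 224.40 mm²); After the difference (first − rest): starting from the cone (32.68 mm²), the r=9.5 cylinder at (6.5, 6) partially overlaps it — only the 19.02 mm² overlap (of its 280.30 mm²) is removed, clipping the outline; the r=8.5 cylinder at (7, 7) misses the remaining region (no effect) — area = 13.66 mm². Checking containment: the cross-section at z = 1.28 is a subset of the cross-section at z = 0.32.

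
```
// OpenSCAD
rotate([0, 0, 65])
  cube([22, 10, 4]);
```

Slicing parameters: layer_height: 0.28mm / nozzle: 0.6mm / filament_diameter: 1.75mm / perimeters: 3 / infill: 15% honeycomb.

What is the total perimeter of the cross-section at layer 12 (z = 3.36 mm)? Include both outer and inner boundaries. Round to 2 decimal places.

At z = 3.36 mm: the 22×10 cube contributes its full rectangle (perimeter 64.00 mm); (whole slice rotated 65° about Z — lengths, areas and connectivity unchanged). Overall, the cross-section is a single solid region. Total boundary length (outer) = 64.00 mm.

64.00 mm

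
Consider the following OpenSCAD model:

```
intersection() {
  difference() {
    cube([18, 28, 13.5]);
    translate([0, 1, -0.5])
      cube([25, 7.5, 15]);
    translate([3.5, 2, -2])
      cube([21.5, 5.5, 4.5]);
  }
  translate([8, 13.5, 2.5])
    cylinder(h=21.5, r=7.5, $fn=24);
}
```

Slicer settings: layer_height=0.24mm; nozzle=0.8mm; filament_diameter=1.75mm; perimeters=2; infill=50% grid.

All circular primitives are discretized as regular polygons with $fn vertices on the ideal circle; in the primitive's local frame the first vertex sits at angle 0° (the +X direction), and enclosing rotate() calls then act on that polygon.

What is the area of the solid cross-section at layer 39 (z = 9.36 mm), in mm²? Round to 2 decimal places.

At z = 9.36 mm: the cube is present — its section is the full 18×28 rectangle (area 504.00 mm²); the cube at (0, 1) is present — its section is the full 25×7.5 rectangle (area 187.50 mm²); the cube at (3.5, 2) is absent (z outside [-2, 2.5]); Taking the first minus the rest: starting from the 18×28 cube (504.00 mm²), the 25×7.5 cube at (0, 1) partially overlaps it — only the 135.00 mm² overlap (of its 187.50 mm²) is removed, clipping the outline — area = 369.00 mm²; the cylinder at (8, 13.5): section is a regular 24-gon, circumradius r=7.5 (area = (24/2)·7.500²·sin(360°/24) = 174.70 mm²); Keeping only the common overlap: the r=7.5 cylinder at (8, 13.5) partially overlaps the result so far; clipping to the common part keeps 155.86 mm² — area = 155.86 mm². Overall, the cross-section is a single solid region. Net area = 155.86 mm².

155.86 mm²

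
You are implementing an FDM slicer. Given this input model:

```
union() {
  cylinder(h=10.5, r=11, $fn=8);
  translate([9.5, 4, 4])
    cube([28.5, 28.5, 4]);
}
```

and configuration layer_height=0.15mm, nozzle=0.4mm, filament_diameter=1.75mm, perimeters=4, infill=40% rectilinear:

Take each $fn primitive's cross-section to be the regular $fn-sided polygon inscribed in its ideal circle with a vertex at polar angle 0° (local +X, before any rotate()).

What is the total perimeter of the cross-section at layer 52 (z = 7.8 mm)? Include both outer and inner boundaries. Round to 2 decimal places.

At z = 7.8 mm: the r=11 cylinder contributes a regular 8-gon of circumradius 11 (perimeter = 2·8·11.000·sin(180°/8) = 67.35 mm); the cube at (9.5, 4) is present — its section is the full 28.5×28.5 rectangle (perimeter 114.00 mm); Merging all regions: the 2 present regions are separate (no shared area or edge), so areas and boundary lengths simply add and each stays a separate island — boundary = 181.35 mm. Overall, the cross-section has 2 separate islands. Total boundary length (outer) = 181.35 mm.

181.35 mm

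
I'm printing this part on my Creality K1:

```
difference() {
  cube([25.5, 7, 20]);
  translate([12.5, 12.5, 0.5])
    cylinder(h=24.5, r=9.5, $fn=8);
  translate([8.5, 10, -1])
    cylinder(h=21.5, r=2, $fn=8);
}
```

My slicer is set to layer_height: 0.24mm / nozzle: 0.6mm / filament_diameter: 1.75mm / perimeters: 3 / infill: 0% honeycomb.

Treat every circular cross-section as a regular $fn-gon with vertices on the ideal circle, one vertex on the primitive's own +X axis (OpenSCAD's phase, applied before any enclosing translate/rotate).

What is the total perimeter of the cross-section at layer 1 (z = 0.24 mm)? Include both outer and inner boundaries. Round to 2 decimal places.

At z = 0.24 mm: the 25.5×7 cube contributes its full rectangle (perimeter 65.00 mm); the cylinder at (12.5, 12.5) is not intersected at this z (z outside [0.5, 25]); the r=2 cylinder at (8.5, 10) contributes a regular 8-gon of circumradius 2 (perimeter = 2·8·2.000·sin(180°/8) = 12.25 mm); Taking the first minus the rest: starting from the 25.5×7 cube, the r=2 cylinder at (8.5, 10) misses the remaining region (no effect) — boundary = 65.00 mm. Overall, the cross-section is a single solid region. Total boundary length (outer) = 65.00 mm.

65.00 mm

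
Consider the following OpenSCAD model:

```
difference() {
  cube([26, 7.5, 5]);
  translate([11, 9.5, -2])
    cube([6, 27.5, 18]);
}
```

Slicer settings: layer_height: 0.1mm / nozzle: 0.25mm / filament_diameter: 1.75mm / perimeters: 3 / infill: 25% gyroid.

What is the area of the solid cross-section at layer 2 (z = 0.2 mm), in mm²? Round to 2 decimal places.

At z = 0.2 mm: the cube is present — its section is the full 26×7.5 rectangle (area 195.00 mm²); the cube at (11, 9.5) (footprint 6×27.5) is included at this height (area 165.00 mm²); Taking the first minus the rest: starting from the 26×7.5 cube (195.00 mm²), the 6×27.5 cube at (11, 9.5) misses the remaining region (no effect) — area = 195.00 mm². Overall, the cross-section is a single solid region. Net area = 195.00 mm².

195.00 mm²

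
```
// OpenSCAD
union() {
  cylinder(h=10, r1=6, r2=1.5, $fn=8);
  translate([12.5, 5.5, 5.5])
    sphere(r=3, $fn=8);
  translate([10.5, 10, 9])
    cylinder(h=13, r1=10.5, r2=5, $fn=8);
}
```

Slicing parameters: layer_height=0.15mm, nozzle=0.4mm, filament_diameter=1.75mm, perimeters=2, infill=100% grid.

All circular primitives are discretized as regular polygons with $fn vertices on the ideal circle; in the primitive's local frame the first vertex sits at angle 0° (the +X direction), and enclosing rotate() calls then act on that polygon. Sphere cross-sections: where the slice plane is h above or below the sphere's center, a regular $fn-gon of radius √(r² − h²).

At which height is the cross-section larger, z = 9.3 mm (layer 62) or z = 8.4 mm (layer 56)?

layer 62 (z = 9.3 mm)

Layer 62 (z = 9.3): the cone contributes a regular 8-gon of circumradius 1.815 (interpolated between r1=6 and r2=1.5 at t=0.930) (area = (8/2)·1.815²·sin(360°/8) = 9.32 mm²); the sphere at (12.5, 5.5) does not reach this height (|z−center|=3.800 > r=3); the cone at (10.5, 10) (r1=10.5→r2=5) has section circumradius 10.373 here — a regular 8-gon (area = (8/2)·10.373²·sin(360°/8) = 304.34 mm²); Taking the union: the 2 present regions are separate (no shared area or edge), so areas and boundary lengths simply add and each stays a separate island — area = 313.66 mm². So its area = 313.66 mm². Layer 56 (z = 8.4): the cone (r1=6→r2=1.5) has section circumradius 2.220 here — a regular 8-gon (area = (8/2)·2.220²·sin(360°/8) = 13.94 mm²); the r=3 sphere at (12.5, 5.5) slices to a regular 8-gon of circumradius 0.768 (√(r²−h²) with h=2.9 from center) (area = (8/2)·0.768²·sin(360°/8) = 1.67 mm²); the cone at (10.5, 10) does not reach this height (z outside [9, 22]); Merging all regions: the 2 present regions are separate (no shared area or edge), so areas and boundary lengths simply add and each stays a separate island — area = 15.61 mm². So its area = 15.61 mm². Layer 62 is larger (313.66 vs 15.61 mm²).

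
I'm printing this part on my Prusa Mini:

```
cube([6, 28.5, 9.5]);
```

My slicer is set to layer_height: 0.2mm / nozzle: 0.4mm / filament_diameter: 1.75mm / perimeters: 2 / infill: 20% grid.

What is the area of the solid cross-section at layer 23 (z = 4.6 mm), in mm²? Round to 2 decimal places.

171.00 mm²

At z = 4.6 mm: the cube (footprint 6×28.5) is included at this height (area 171.00 mm²). Overall, the cross-section is a single solid region. Net area = 171.00 mm².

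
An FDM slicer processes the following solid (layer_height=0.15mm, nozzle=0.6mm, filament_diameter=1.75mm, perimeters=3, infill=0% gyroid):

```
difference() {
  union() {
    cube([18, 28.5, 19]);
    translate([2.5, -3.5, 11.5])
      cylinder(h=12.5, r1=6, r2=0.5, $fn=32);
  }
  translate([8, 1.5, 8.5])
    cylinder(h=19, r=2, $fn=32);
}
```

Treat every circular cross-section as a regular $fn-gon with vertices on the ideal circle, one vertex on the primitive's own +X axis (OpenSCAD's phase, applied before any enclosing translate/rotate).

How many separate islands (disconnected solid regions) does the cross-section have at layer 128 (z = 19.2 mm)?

At z = 19.2 mm: the cube is absent (z outside [0, 19]); the cone at (2.5, -3.5) contributes a regular 32-gon of circumradius 2.612 (interpolated between r1=6 and r2=0.5 at t=0.616); Merging all regions: only the cone at (2.5, -3.5) is present, so the union is just that shape — 1 connected region; the r=2 cylinder at (8, 1.5) gives a regular 32-gon of circumradius 2 (constant along its height); Subtracting the remaining from the first: starting from that combined region, the r=2 cylinder at (8, 1.5) misses the remaining region (no effect) — 1 connected region. Overall, the cross-section is a single solid region. Island count = 1.

1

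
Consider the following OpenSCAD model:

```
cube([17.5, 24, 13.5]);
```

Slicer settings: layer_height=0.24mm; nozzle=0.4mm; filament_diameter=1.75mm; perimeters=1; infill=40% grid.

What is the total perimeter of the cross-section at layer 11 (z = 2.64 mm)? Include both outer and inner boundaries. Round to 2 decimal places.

At z = 2.64 mm: the cube is present — its section is the full 17.5×24 rectangle (perimeter 83.00 mm). Overall, the cross-section is a single solid region. Total boundary length (outer) = 83.00 mm.

83.00 mm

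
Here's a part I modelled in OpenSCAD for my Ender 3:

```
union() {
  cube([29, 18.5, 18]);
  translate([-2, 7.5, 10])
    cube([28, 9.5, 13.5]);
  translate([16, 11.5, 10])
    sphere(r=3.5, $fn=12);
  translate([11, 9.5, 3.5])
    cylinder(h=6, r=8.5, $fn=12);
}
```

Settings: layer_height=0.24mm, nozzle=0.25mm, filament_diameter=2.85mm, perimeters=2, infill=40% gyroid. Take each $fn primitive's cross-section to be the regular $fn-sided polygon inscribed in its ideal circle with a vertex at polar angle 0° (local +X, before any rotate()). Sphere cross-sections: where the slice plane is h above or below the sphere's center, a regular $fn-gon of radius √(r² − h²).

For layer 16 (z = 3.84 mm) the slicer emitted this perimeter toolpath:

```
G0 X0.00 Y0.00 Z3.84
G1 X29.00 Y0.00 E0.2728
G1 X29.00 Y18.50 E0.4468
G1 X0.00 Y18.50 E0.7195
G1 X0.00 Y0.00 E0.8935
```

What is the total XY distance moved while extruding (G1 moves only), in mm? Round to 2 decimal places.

Sum the Euclidean lengths of each G1 segment: total = 95.00 mm.

95.00 mm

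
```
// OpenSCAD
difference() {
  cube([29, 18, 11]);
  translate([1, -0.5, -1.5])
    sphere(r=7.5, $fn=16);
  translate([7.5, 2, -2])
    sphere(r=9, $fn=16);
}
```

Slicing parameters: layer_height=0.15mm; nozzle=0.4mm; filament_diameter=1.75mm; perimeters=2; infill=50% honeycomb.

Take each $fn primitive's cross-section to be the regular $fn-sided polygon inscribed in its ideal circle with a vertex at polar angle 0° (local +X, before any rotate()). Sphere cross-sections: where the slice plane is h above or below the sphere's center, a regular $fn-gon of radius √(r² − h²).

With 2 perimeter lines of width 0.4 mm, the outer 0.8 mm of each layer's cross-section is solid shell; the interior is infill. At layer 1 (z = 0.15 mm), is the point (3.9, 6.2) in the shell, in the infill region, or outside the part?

At z = 0.15 mm: the cube (footprint 29×18) is included at this height; the r=7.5 sphere at (1, -0.5) slices to a regular 16-gon of circumradius 7.316 (√(r²−h²) with h=1.65 from center); the r=9 sphere at (7.5, 2) slices to a regular 16-gon of circumradius 8.739 (√(r²−h²) with h=2.15 from center); Subtracting the remaining from the first: starting from the 29×18 cube, the r=7.5 sphere at (1, -0.5) partially overlaps it — only the 44.05 mm² overlap (of its 163.87 mm²) is removed, clipping the outline; the r=9 sphere at (7.5, 2) partially overlaps it — only the 101.73 mm² overlap (of its 233.83 mm²) is removed, clipping the outline — 1 connected region. Overall, the cross-section is a single solid region. The nearest boundary edge runs (4.16, 10.07)→(1.32, 8.18); distance from the point to it = 3.08 mm. The point is not inside any of the regions above, so it lies outside the cross-section (3.08 mm from the nearest boundary).

outside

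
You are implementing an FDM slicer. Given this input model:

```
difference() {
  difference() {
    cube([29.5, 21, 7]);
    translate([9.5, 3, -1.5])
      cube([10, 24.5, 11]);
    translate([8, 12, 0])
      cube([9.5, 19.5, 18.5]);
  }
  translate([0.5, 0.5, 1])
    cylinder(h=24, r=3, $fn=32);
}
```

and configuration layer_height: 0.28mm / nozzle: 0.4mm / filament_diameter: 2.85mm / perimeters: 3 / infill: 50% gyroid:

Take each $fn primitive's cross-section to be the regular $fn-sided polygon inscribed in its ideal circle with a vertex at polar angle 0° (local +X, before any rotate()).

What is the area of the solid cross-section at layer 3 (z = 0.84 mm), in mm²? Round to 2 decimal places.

426.00 mm²

At z = 0.84 mm: the cube (footprint 29.5×21) is included at this height (area 619.50 mm²); the cube at (9.5, 3) is present — its section is the full 10×24.5 rectangle (area 245.00 mm²); the 9.5×19.5 cube at (8, 12) contributes its full rectangle (area 185.25 mm²); Taking the first minus the rest: starting from the 29.5×21 cube (619.50 mm²), the 10×24.5 cube at (9.5, 3) partially overlaps it — only the 180.00 mm² overlap (of its 245.00 mm²) is removed, clipping the outline; the 9.5×19.5 cube at (8, 12) partially overlaps it — only the 13.50 mm² overlap (of its 185.25 mm²) is removed, clipping the outline — area = 426.00 mm²; the cylinder at (0.5, 0.5) is not intersected at this z (z outside [1, 25]); After the difference (first − rest): none of the subtracted shapes is present at this height, so that combined region is unchanged — area = 426.00 mm². Overall, the cross-section is a single solid region. Net area = 426.00 mm².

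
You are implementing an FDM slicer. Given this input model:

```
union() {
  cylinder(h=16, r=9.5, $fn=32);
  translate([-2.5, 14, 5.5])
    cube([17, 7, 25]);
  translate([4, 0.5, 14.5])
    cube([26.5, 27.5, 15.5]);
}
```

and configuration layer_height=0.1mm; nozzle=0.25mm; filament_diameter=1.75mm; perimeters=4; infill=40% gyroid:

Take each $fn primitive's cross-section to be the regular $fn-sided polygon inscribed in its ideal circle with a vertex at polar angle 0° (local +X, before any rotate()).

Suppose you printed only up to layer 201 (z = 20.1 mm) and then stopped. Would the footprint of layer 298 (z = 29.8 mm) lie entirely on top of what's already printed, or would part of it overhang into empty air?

Compare the two slices. At z = 20.1: the cylinder is absent (z outside [0, 16]); the 17×7 cube at (-2.5, 14) contributes its full rectangle (area 119.00 mm²); the cube at (4, 0.5) is present — its section is the full 26.5×27.5 rectangle (area 728.75 mm²); Merging all regions: the regions partially overlap — summed areas 847.75 mm² minus the doubly-counted overlap 73.50 mm² gives 774.25 mm² — area = 774.25 mm². At z = 29.8: the cylinder is absent (z outside [0, 16]); the cube at (-2.5, 14) is present — its section is the full 17×7 rectangle (area 119.00 mm²); the 26.5×27.5 cube at (4, 0.5) contributes its full rectangle (area 728.75 mm²); Merging all regions: the regions partially overlap — summed areas 847.75 mm² minus the doubly-counted overlap 73.50 mm² gives 774.25 mm² — area = 774.25 mm². Checking containment: the cross-section at z = 29.8 is a subset of the cross-section at z = 20.1.

entirely on top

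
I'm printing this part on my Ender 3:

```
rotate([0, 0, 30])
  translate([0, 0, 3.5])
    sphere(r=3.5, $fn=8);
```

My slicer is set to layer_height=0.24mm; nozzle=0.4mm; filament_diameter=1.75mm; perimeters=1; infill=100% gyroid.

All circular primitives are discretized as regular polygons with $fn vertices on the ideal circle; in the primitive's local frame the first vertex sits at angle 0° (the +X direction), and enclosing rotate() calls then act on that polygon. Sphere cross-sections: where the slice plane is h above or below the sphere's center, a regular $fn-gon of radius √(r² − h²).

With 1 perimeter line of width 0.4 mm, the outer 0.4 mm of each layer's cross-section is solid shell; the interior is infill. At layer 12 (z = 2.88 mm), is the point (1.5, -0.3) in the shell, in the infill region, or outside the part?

At z = 2.88 mm: the r=3.5 sphere slices to a regular 8-gon of circumradius 3.445 (√(r²−h²) with h=0.62 from center); (rotated 30° about Z; rotation is an isometry so areas/perimeters/island counts are preserved). Overall, the cross-section is a single solid region. Undo the 30° rotation: the query point maps to (1.149, -1.010) in the un-rotated model frame. The nearest boundary edge runs (2.44, -2.44)→(3.44, 0.00); distance from the point to it = 1.73 mm. The point is inside the cross-section and 1.73 mm from the nearest boundary — more than the 0.4 mm shell width (1 × 0.4), so it's in the infill interior.

infill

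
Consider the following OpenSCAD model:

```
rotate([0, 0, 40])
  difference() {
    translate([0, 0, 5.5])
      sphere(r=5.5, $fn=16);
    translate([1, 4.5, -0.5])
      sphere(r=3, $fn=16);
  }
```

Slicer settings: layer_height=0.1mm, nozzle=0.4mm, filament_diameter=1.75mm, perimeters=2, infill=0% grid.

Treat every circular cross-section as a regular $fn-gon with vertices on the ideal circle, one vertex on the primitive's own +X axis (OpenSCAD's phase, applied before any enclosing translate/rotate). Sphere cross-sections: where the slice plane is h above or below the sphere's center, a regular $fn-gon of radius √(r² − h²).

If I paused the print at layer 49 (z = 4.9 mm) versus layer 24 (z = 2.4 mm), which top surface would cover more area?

Layer 49 (z = 4.9): the sphere: section is a regular 16-gon, circumradius = √(r²−h²) = √(5.5²−0.6²) = 5.467 (area = (16/2)·5.467²·sin(360°/16) = 91.51 mm²); the sphere at (1, 4.5) is not intersected at this z (|z−center|=5.400 > r=3); Taking the first minus the rest: none of the subtracted shapes is present at this height, so the r=5.5 sphere is unchanged — area = 91.51 mm²; (whole slice rotated 40° about Z — lengths, areas and connectivity unchanged). So its area = 91.51 mm². Layer 24 (z = 2.4): the sphere: section is a regular 16-gon, circumradius = √(r²−h²) = √(5.5²−3.1²) = 4.543 (area = (16/2)·4.543²·sin(360°/16) = 63.19 mm²); the sphere at (1, 4.5): section is a regular 16-gon, circumradius = √(r²−h²) = √(3²−2.9²) = 0.768 (area = (16/2)·0.768²·sin(360°/16) = 1.81 mm²); Subtracting the remaining from the first: starting from the r=5.5 sphere (63.19 mm²), the r=3 sphere at (1, 4.5) partially overlaps it — only the 0.67 mm² overlap (of its 1.81 mm²) is removed, clipping the outline — area = 62.52 mm²; (whole slice rotated 40° about Z — lengths, areas and connectivity unchanged). So its area = 62.52 mm². Layer 49 is larger (91.51 vs 62.52 mm²).

layer 49 (z = 4.9 mm)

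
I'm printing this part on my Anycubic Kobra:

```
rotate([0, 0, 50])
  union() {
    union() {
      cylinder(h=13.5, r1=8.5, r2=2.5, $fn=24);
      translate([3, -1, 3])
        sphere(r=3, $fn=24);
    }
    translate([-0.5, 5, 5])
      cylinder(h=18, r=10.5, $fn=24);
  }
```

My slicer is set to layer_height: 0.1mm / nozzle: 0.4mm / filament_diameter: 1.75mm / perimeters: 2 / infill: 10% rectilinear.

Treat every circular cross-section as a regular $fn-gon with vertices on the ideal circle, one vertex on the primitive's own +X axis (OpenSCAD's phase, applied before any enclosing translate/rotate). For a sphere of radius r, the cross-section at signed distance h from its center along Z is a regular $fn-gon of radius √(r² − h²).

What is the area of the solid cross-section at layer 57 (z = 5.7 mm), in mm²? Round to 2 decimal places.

344.90 mm²

At z = 5.7 mm: the cone (r1=8.5→r2=2.5) has section circumradius 5.967 here — a regular 24-gon (area = (24/2)·5.967²·sin(360°/24) = 110.57 mm²); the sphere at (3, -1): section is a regular 24-gon, circumradius = √(r²−h²) = √(3²−2.7²) = 1.308 (area = (24/2)·1.308²·sin(360°/24) = 5.31 mm²); Combining (union): the r=3 sphere at (3, -1) lies entirely inside the cone, so the union is just the cone — area = 110.57 mm²; the r=10.5 cylinder at (-0.5, 5) gives a regular 24-gon of circumradius 10.5 (constant along its height) (area = (24/2)·10.500²·sin(360°/24) = 342.42 mm²); Merging all regions: the regions partially overlap — summed areas 452.99 mm² minus the doubly-counted overlap 108.09 mm² gives 344.90 mm² — area = 344.90 mm²; (rotated 50° about Z; rotation is an isometry so areas/perimeters/island counts are preserved). Overall, the cross-section is a single solid region. Net area = 344.90 mm².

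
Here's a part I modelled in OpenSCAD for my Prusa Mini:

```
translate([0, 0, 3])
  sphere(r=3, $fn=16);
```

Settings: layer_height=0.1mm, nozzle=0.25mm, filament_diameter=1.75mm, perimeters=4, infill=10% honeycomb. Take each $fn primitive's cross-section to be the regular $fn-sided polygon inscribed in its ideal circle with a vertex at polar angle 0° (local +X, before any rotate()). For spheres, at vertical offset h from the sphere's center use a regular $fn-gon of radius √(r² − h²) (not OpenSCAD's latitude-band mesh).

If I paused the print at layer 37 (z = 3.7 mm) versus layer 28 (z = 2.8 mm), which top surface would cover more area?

Layer 37 (z = 3.7): the r=3 sphere slices to a regular 16-gon of circumradius 2.917 (√(r²−h²) with h=0.7 from center) (area = (16/2)·2.917²·sin(360°/16) = 26.05 mm²). So its area = 26.05 mm². Layer 28 (z = 2.8): the r=3 sphere slices to a regular 16-gon of circumradius 2.993 (√(r²−h²) with h=0.2 from center) (area = (16/2)·2.993²·sin(360°/16) = 27.43 mm²). So its area = 27.43 mm². Layer 28 is larger (27.43 vs 26.05 mm²).

layer 28 (z = 2.8 mm)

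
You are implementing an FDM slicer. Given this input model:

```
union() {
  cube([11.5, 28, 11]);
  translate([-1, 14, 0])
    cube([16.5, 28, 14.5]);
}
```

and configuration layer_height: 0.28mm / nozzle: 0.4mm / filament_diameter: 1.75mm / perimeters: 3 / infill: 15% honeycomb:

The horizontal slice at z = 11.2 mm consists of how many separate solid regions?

At z = 11.2 mm: the cube is not intersected at this z (z outside [0, 11]); the 16.5×28 cube at (-1, 14) contributes its full rectangle; Merging all regions: only the 16.5×28 cube at (-1, 14) is present, so the union is just that shape — 1 connected region. The result has 1 disconnected region.

1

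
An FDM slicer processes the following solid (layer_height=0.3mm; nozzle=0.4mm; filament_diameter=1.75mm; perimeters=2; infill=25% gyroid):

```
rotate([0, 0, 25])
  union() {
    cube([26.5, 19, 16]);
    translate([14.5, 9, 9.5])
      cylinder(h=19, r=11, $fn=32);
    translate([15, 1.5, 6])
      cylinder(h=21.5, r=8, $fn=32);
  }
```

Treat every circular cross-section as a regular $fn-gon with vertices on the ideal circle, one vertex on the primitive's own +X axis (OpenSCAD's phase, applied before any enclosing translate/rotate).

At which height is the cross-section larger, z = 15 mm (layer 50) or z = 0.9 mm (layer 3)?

Layer 50 (z = 15): the cube is present — its section is the full 26.5×19 rectangle (area 503.50 mm²); the cylinder at (14.5, 9): section is a regular 32-gon, circumradius r=11 (area = (32/2)·11.000²·sin(360°/32) = 377.69 mm²); the cylinder at (15, 1.5): section is a regular 32-gon, circumradius r=8 (area = (32/2)·8.000²·sin(360°/32) = 199.77 mm²); Merging all regions: the regions partially overlap — summed areas 1080.97 mm² minus the doubly-counted overlap 495.51 mm² gives 585.46 mm² — area = 585.46 mm²; (rotated 25° about Z; rotation is an isometry so areas/perimeters/island counts are preserved). So its area = 585.46 mm². Layer 3 (z = 0.9): the cube (footprint 26.5×19) is included at this height (area 503.50 mm²); the cylinder at (14.5, 9) is absent (z outside [9.5, 28.5]); the cylinder at (15, 1.5) is not intersected at this z (z outside [6, 27.5]); Taking the union: only the 26.5×19 cube is present, so the union is just that shape — area = 503.50 mm²; (rotated 25° about Z; rotation is an isometry so areas/perimeters/island counts are preserved). So its area = 503.50 mm². Layer 50 is larger (585.46 vs 503.50 mm²).

layer 50 (z = 15 mm)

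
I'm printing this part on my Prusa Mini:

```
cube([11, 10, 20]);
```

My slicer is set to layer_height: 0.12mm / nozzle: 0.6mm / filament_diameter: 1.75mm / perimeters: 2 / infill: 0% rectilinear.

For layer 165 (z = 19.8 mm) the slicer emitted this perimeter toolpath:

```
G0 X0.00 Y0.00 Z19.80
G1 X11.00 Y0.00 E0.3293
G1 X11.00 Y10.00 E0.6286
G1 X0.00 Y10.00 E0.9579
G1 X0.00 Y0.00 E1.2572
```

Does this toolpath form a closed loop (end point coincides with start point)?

Start point (G0): (0.00, 0.00). End point (last G1): the path returns to the start — closed.

yes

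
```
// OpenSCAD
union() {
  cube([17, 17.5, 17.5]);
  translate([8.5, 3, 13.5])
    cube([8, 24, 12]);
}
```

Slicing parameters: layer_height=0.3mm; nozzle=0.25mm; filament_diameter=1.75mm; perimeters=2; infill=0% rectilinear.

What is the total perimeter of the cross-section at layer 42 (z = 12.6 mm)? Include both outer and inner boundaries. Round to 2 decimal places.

69.00 mm

At z = 12.6 mm: the cube is present — its section is the full 17×17.5 rectangle (perimeter 69.00 mm); the cube at (8.5, 3) is not intersected at this z (z outside [13.5, 25.5]); Combining (union): only the 17×17.5 cube is present, so the union is just that shape — boundary = 69.00 mm. Overall, the cross-section is a single solid region. Total boundary length (outer) = 69.00 mm.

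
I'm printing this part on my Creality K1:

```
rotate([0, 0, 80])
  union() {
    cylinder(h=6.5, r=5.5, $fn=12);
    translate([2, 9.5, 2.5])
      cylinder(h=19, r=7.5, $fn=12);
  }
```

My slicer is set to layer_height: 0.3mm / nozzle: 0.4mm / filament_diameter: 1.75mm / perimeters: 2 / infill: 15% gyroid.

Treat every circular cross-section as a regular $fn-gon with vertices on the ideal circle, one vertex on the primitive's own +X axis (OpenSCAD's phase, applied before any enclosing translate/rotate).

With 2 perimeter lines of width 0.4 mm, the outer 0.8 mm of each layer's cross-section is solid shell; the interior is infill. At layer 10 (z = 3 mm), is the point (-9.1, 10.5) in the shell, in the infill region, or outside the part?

shell

At z = 3 mm: the r=5.5 cylinder contributes a regular 12-gon of circumradius 5.5; the r=7.5 cylinder at (2, 9.5) contributes a regular 12-gon of circumradius 7.5; Taking the union: the regions partially overlap (shared area 16.49 mm²), so overlapping operands fuse into one piece — 1 connected region; (whole slice rotated 80° about Z — lengths, areas and connectivity unchanged). Overall, the cross-section is a single solid region. Undo the 80° rotation: the query point maps to (8.760, 10.785) in the un-rotated model frame. The nearest boundary edge runs (8.50, 13.25)→(9.50, 9.50); distance from the point to it = 0.38 mm. The point is inside the cross-section, 0.38 mm from the nearest boundary — within the 0.8 mm shell band (2 × 0.4).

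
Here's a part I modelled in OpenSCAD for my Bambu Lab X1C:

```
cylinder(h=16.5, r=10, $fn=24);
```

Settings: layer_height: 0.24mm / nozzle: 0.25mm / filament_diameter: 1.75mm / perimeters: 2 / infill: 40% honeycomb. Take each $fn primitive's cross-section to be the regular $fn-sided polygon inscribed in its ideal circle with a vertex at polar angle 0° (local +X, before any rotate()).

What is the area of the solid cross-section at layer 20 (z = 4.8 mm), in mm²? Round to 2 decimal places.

310.58 mm²

At z = 4.8 mm: the cylinder: section is a regular 24-gon, circumradius r=10 (area = (24/2)·10.000²·sin(360°/24) = 310.58 mm²). Overall, the cross-section is a single solid region. Net area = 310.58 mm².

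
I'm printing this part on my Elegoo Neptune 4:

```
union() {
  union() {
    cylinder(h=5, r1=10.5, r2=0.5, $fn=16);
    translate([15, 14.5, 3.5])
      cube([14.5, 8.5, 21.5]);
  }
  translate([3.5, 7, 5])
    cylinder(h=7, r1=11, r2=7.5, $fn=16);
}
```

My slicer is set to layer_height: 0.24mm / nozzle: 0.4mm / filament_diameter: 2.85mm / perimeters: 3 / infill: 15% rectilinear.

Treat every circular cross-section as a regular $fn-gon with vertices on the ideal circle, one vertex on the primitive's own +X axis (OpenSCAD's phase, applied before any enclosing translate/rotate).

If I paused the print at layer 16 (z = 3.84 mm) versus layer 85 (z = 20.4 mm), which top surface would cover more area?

layer 16 (z = 3.84 mm)

Layer 16 (z = 3.84): the cone (r1=10.5→r2=0.5) has section circumradius 2.820 here — a regular 16-gon (area = (16/2)·2.820²·sin(360°/16) = 24.35 mm²); the cube at (15, 14.5) (footprint 14.5×8.5) is included at this height (area 123.25 mm²); Merging all regions: the 2 present regions are separate (no shared area or edge), so areas and boundary lengths simply add and each stays a separate island — area = 147.60 mm²; the cone at (3.5, 7) is not intersected at this z (z outside [5, 12]); Combining (union): only that combined region is present, so the union is just that shape — area = 147.60 mm². So its area = 147.60 mm². Layer 85 (z = 20.4): the cone is absent (z outside [0, 5]); the cube at (15, 14.5) is present — its section is the full 14.5×8.5 rectangle (area 123.25 mm²); Merging all regions: only the 14.5×8.5 cube at (15, 14.5) is present, so the union is just that shape — area = 123.25 mm²; the cone at (3.5, 7) does not reach this height (z outside [5, 12]); Taking the union: only the result so far is present, so the union is just that shape — area = 123.25 mm². So its area = 123.25 mm². Layer 16 is larger (147.60 vs 123.25 mm²).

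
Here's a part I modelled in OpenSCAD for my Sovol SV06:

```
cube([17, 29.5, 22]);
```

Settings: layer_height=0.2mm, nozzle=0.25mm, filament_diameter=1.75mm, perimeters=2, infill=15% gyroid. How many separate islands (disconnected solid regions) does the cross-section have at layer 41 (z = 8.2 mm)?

At z = 8.2 mm: the cube is present — its section is the full 17×29.5 rectangle. Overall, the cross-section is a single solid region. Island count = 1.

1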